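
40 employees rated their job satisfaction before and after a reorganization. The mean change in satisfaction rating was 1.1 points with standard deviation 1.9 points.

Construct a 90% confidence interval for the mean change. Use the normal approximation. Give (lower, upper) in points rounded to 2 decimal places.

(0.61, 1.59)

This is a matched-pairs design, so SE = s_d/√n = 1.9/√40 = 0.3004.
Margin = 1.645 × 0.3004 = 0.4942; the interval is 1.1 ± 0.4942 = (0.61, 1.59).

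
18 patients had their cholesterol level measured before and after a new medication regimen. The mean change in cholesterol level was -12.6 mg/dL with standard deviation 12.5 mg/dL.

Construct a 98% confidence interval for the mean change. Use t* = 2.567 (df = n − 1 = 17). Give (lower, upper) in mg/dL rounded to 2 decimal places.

Paired design: SE = s_d/√n = 12.5/√18 = 2.9463.
t* = 2.567; margin of error = 2.567 × 2.9463 = 7.5632.
-12.6 ± 7.5632 → (-20.16, -5.04).

(-20.16, -5.04)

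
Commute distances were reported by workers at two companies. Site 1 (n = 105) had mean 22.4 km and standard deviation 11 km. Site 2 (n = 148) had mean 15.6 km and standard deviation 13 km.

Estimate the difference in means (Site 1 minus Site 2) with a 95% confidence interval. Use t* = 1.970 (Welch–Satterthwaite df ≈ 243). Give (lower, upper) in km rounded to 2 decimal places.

(3.82, 9.78)

Per-group SEs: s₁/√n₁ = 11/√105 = 1.0735, s₂/√n₂ = 13/√148 = 1.0686.
Unpooled SE of the difference: √(1.15240225 + 1.14190596) = 1.5147.
Margin of error = t* · SE = 1.970 × 1.5147 = 2.9840.
x̄₁ − x̄₂ = 22.4 − 15.6 = 6.8000.
CI: 6.8000 ± 2.9840 = (3.82, 9.78).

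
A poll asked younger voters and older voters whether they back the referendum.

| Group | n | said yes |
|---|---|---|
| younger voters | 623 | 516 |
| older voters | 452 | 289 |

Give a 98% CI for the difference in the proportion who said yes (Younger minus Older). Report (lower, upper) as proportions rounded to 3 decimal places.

(0.126, 0.252)

First, p̂₁ = 516/623 = 0.8283; p̂₂ = 289/452 = 0.6394.
The two standard errors are √(0.8283×0.1717/623) = 0.01511 and √(0.6394×0.3606/452) = 0.02259.
Because the samples are independent, SE_diff = √(0.01511² + 0.02259²) = 0.02718.
Using z* = 2.326 for 98%, ME = 2.326 × 0.02718 = 0.06322.
p̂₁ − p̂₂ = 0.1889; interval 0.1889 ± 0.06322 gives (0.126, 0.252).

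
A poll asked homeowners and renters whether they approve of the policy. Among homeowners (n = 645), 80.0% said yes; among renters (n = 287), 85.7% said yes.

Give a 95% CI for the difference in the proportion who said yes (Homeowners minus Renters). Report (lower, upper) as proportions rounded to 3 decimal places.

(-0.108, -0.006)

Each SE is √(p̂(1−p̂)/n): √(0.8000·0.2000/645) = 0.01575 and √(0.8570·0.1430/287) = 0.02066.
SE(p̂₁ − p̂₂) = √(SE₁² + SE₂²) = √(0.0002480625 + 0.0004268356) = 0.02598, since the two samples are independent.
At 95% confidence z* = 1.960; margin = 1.960 × 0.02598 = 0.05092.
The difference is 0.8000 − 0.8570 = -0.0570, so the interval is -0.0570 ± 0.05092 = (-0.108, -0.006).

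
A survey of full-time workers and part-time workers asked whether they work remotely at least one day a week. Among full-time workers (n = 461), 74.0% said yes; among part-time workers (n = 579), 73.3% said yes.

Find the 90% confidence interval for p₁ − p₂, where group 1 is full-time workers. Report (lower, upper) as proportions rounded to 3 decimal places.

(-0.038, 0.052)

Each SE is √(p̂(1−p̂)/n): √(0.7400·0.2600/461) = 0.02043 and √(0.7330·0.2670/579) = 0.01839.
SE(p̂₁ − p̂₂) = √(SE₁² + SE₂²) = √(0.0004173849 + 0.0003381921) = 0.02749, since the two samples are independent.
At 90% confidence z* = 1.645; margin = 1.645 × 0.02749 = 0.04522.
The difference is 0.7400 − 0.7330 = 0.0070, so the interval is 0.0070 ± 0.04522 = (-0.038, 0.052).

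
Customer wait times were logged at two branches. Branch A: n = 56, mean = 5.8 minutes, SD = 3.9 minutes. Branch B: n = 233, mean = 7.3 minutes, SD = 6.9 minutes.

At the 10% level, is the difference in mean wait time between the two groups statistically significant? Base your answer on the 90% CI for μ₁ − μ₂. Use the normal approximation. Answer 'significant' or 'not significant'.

significant

Standard errors of each mean: 3.9/√56 = 0.5212 and 6.9/√233 = 0.4520.
SE(x̄₁ − x̄₂) = √(0.5212² + 0.4520²) = 0.6899 for independent samples with unequal variances.
With z* = 1.645, the margin is 1.645 × 0.6899 = 1.1349.
x̄₁ − x̄₂ = 5.8 − 7.3 = -1.5000; the interval is -1.5000 ± 1.1349 = (-2.6349, -0.3651).
The interval (-2.6349, -0.3651) does not contain 0, so the difference is significant.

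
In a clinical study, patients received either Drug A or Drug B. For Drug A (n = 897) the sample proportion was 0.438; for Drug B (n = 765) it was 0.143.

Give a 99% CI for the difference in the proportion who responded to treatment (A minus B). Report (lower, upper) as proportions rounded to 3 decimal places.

SE₁ = √(p̂₁(1−p̂₁)/n₁) = √(0.4380·0.5620/897) = 0.01657; SE₂ = √(0.1430·0.8570/765) = 0.01266.
Independent samples: SE of the difference = √(SE₁² + SE₂²) = √(0.0002745649 + 0.0001602756) = 0.02085.
z* for 99% confidence is 2.576, so the margin of error is 2.576 × 0.02085 = 0.05371.
Point estimate p̂₁ − p̂₂ = 0.4380 − 0.1430 = 0.2950.
0.2950 ± 0.05371 → (0.241, 0.349).

(0.241, 0.349)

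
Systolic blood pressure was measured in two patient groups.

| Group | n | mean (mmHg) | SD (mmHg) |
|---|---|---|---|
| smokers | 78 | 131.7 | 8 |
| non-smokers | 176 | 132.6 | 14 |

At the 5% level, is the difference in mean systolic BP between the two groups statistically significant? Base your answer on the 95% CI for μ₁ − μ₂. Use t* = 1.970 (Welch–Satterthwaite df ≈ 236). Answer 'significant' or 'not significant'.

not significant

SE₁ = s₁/√n₁ = 8/√78 = 0.9058; SE₂ = 14/√176 = 1.0553.
Independent samples, unequal variances: SE_diff = √(SE₁² + SE₂²) = √(0.82047364 + 1.11365809) = 1.3907.
t* = 1.970, so margin of error = 1.970 × 1.3907 = 2.7397.
Difference in means = 131.7 − 132.6 = -0.9000.
-0.9000 ± 2.7397 → (-3.6397, 1.8397).
The interval (-3.6397, 1.8397) contains 0, so the difference is not significant.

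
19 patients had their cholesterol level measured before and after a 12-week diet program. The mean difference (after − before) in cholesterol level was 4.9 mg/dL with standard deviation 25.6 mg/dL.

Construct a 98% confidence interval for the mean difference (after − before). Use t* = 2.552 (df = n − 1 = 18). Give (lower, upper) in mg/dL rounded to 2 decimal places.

(-10.09, 19.89)

This is a matched-pairs design, so SE = s_d/√n = 25.6/√19 = 5.8730.
Margin = 2.552 × 5.8730 = 14.9879; the interval is 4.9 ± 14.9879 = (-10.09, 19.89).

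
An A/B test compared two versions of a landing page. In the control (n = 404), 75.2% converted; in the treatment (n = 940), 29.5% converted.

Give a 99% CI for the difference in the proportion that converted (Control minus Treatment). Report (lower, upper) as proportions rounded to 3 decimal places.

SE₁ = √(p̂₁(1−p̂₁)/n₁) = √(0.7520·0.2480/404) = 0.02149; SE₂ = √(0.2950·0.7050/940) = 0.01487.
Independent samples: SE of the difference = √(SE₁² + SE₂²) = √(0.0004618201 + 0.0002211169) = 0.02613.
z* for 99% confidence is 2.576, so the margin of error is 2.576 × 0.02613 = 0.06731.
Point estimate p̂₁ − p̂₂ = 0.7520 − 0.2950 = 0.4570.
0.4570 ± 0.06731 → (0.390, 0.524).

(0.390, 0.524)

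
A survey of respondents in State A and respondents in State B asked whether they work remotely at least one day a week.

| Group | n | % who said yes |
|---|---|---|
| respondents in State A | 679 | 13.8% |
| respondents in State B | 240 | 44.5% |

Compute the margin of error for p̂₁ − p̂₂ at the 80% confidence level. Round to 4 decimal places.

0.0445

The two standard errors are √(0.1380×0.8620/679) = 0.01324 and √(0.4450×0.5550/240) = 0.03208.
Because the samples are independent, SE_diff = √(0.01324² + 0.03208²) = 0.03470.
Using z* = 1.282 for 80%, ME = 1.282 × 0.03470 = 0.04449.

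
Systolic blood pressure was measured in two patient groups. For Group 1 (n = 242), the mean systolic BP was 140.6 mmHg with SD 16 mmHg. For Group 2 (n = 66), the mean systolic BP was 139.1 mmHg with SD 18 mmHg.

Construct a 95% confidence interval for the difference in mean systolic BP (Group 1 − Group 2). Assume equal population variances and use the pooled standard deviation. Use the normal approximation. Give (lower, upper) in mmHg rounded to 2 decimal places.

(-2.98, 5.98)

s_p = √[((n₁−1)s₁² + (n₂−1)s₂²)/(n₁+n₂−2)] = √[(241·16² + 65·18²)/306] = 16.4452.
SE = 16.4452·√(1/242 + 1/66) = 2.2837.
With z* = 1.960, margin = 1.960 × 2.2837 = 4.4761.
x̄₁ − x̄₂ = 140.6 − 139.1 = 1.5000; interval 1.5000 ± 4.4761 = (-2.98, 5.98).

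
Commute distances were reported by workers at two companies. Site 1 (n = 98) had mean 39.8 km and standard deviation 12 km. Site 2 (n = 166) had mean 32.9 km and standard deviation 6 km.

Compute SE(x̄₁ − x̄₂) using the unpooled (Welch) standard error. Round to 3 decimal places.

1.299

Standard errors of each mean: 12/√98 = 1.2122 and 6/√166 = 0.4657.
SE(x̄₁ − x̄₂) = √(1.2122² + 0.4657²) = 1.2986 for independent samples with unequal variances.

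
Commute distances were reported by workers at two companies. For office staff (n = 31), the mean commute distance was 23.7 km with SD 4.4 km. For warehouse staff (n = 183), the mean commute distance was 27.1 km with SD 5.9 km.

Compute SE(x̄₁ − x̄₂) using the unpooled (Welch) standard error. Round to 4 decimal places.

0.9026

Standard errors of each mean: 4.4/√31 = 0.7903 and 5.9/√183 = 0.4361.
SE(x̄₁ − x̄₂) = √(0.7903² + 0.4361²) = 0.9026 for independent samples with unequal variances.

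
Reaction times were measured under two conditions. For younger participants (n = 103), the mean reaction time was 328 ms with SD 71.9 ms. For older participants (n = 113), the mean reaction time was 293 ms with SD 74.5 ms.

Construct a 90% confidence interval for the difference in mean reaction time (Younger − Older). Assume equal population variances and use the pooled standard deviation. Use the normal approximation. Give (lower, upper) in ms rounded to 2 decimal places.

(18.58, 51.42)

s_p = √[((n₁−1)s₁² + (n₂−1)s₂²)/(n₁+n₂−2)] = √[(102·71.9² + 112·74.5²)/214] = 73.2723.
SE = 73.2723·√(1/103 + 1/113) = 9.9818.
With z* = 1.645, margin = 1.645 × 9.9818 = 16.4201.
x̄₁ − x̄₂ = 328 − 293 = 35.0000; interval 35.0000 ± 16.4201 = (18.58, 51.42).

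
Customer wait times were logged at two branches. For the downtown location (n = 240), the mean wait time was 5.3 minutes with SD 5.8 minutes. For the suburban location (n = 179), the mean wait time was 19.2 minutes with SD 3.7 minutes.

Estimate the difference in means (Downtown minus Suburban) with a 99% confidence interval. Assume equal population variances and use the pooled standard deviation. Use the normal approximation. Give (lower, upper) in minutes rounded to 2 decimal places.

Pooled variance s_p² = [239·5.8² + 178·3.7²] / (240+179−2) = 25.1242, so s_p = 5.0124.
SE_diff = s_p·√(1/n₁ + 1/n₂) = 5.0124·√(1/240 + 1/179) = 0.4950.
z* = 2.576; margin = 2.576 × 0.4950 = 1.2751.
Difference = 5.3 − 19.2 = -13.9000.
-13.9000 ± 1.2751 → (-15.18, -12.62).

(-15.18, -12.62)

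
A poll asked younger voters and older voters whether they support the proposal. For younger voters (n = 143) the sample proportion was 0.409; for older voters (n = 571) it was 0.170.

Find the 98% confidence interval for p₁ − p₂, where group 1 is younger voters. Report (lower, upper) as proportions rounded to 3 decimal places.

Each SE is √(p̂(1−p̂)/n): √(0.4090·0.5910/143) = 0.04111 and √(0.1700·0.8300/571) = 0.01572.
SE(p̂₁ − p̂₂) = √(SE₁² + SE₂²) = √(0.0016900321 + 0.0002471184) = 0.04401, since the two samples are independent.
At 98% confidence z* = 2.326; margin = 2.326 × 0.04401 = 0.10237.
The difference is 0.4090 − 0.1700 = 0.2390, so the interval is 0.2390 ± 0.10237 = (0.137, 0.341).

(0.137, 0.341)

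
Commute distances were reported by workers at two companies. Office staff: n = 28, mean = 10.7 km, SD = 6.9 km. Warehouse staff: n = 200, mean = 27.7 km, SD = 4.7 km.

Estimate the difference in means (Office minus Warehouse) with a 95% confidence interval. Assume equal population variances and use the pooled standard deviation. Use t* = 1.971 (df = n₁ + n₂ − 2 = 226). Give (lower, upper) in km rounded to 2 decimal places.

Pooled variance s_p² = [27·6.9² + 199·4.7²] / (28+200−2) = 25.1388, so s_p = 5.0139.
SE_diff = s_p·√(1/n₁ + 1/n₂) = 5.0139·√(1/28 + 1/200) = 1.0117.
t* = 1.971; margin = 1.971 × 1.0117 = 1.9941.
Difference = 10.7 − 27.7 = -17.0000.
-17.0000 ± 1.9941 → (-18.99, -15.01).

(-18.99, -15.01)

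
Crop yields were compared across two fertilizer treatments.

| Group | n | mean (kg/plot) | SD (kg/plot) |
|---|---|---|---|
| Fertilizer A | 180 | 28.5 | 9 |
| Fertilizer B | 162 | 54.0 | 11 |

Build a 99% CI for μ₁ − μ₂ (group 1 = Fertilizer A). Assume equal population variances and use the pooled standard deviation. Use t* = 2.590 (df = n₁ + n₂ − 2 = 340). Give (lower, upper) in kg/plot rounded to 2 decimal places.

(-28.30, -22.70)

s_p = √[((n₁−1)s₁² + (n₂−1)s₂²)/(n₁+n₂−2)] = √[(179·9² + 161·11²)/340] = 9.9971.
SE = 9.9971·√(1/180 + 1/162) = 1.0827.
With t* = 2.590, margin = 2.590 × 1.0827 = 2.8042.
x̄₁ − x̄₂ = 28.5 − 54.0 = -25.5000; interval -25.5000 ± 2.8042 = (-28.30, -22.70).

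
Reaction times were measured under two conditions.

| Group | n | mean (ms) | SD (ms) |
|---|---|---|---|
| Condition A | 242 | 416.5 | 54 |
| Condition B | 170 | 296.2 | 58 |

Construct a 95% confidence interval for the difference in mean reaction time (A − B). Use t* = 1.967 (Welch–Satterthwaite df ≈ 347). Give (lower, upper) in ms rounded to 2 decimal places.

(109.20, 131.40)

SE₁ = s₁/√n₁ = 54/√242 = 3.4713; SE₂ = 58/√170 = 4.4484.
Independent samples, unequal variances: SE_diff = √(SE₁² + SE₂²) = √(12.04992369 + 19.78826256) = 5.6425.
t* = 1.967, so margin of error = 1.967 × 5.6425 = 11.0988.
Difference in means = 416.5 − 296.2 = 120.3000.
120.3000 ± 11.0988 → (109.20, 131.40).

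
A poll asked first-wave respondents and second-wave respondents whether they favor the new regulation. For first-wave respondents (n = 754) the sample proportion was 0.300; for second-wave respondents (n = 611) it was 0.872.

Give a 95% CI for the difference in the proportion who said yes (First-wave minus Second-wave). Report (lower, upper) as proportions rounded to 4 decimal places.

(-0.6141, -0.5299)

The two standard errors are √(0.3000×0.7000/754) = 0.01669 and √(0.8720×0.1280/611) = 0.01352.
Because the samples are independent, SE_diff = √(0.01669² + 0.01352²) = 0.02148.
Using z* = 1.960 for 95%, ME = 1.960 × 0.02148 = 0.04210.
p̂₁ − p̂₂ = -0.5720; interval -0.5720 ± 0.04210 gives (-0.6141, -0.5299).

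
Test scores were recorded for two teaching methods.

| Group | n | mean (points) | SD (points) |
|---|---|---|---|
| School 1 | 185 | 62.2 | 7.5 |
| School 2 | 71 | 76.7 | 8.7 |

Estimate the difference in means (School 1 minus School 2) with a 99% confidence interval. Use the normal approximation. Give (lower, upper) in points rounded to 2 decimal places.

SE₁ = s₁/√n₁ = 7.5/√185 = 0.5514; SE₂ = 8.7/√71 = 1.0325.
Independent samples, unequal variances: SE_diff = √(SE₁² + SE₂²) = √(0.30404196 + 1.06605625) = 1.1705.
z* = 2.576, so margin of error = 2.576 × 1.1705 = 3.0152.
Difference in means = 62.2 − 76.7 = -14.5000.
-14.5000 ± 3.0152 → (-17.52, -11.48).

(-17.52, -11.48)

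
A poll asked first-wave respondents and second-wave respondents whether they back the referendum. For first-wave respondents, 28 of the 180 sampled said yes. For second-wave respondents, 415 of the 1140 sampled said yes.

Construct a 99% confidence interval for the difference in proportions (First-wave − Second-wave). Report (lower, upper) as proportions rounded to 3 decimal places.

p̂₁ = 28/180 = 0.1556 and p̂₂ = 415/1140 = 0.3640.
SE₁ = √(p̂₁(1−p̂₁)/n₁) = √(0.1556·0.8444/180) = 0.02702; SE₂ = √(0.3640·0.6360/1140) = 0.01425.
Independent samples: SE of the difference = √(SE₁² + SE₂²) = √(0.0007300804 + 0.0002030625) = 0.03055.
z* for 99% confidence is 2.576, so the margin of error is 2.576 × 0.03055 = 0.07870.
Point estimate p̂₁ − p̂₂ = 0.1556 − 0.3640 = -0.2084.
-0.2084 ± 0.07870 → (-0.287, -0.130).

(-0.287, -0.130)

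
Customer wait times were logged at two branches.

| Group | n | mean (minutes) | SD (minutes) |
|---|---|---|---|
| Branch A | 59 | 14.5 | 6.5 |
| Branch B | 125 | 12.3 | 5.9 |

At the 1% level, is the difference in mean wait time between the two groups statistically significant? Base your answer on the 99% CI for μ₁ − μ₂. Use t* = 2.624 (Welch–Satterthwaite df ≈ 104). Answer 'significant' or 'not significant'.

not significant

Per-group SEs: s₁/√n₁ = 6.5/√59 = 0.8462, s₂/√n₂ = 5.9/√125 = 0.5277.
Unpooled SE of the difference: √(0.71605444 + 0.27846729) = 0.9973.
Margin of error = t* · SE = 2.624 × 0.9973 = 2.6169.
x̄₁ − x̄₂ = 14.5 − 12.3 = 2.2000.
CI: 2.2000 ± 2.6169 = (-0.4169, 4.8169).
The interval (-0.4169, 4.8169) contains 0, so the difference is not significant.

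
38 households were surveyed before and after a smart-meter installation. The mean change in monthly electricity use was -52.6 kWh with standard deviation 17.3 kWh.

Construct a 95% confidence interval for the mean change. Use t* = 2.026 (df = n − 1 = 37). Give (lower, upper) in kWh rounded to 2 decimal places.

This is a matched-pairs design, so SE = s_d/√n = 17.3/√38 = 2.8064.
Margin = 2.026 × 2.8064 = 5.6858; the interval is -52.6 ± 5.6858 = (-58.29, -46.91).

(-58.29, -46.91)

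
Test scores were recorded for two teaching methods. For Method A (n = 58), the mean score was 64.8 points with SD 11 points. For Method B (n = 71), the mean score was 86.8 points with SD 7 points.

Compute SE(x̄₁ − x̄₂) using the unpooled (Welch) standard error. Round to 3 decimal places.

1.666

Standard errors of each mean: 11/√58 = 1.4444 and 7/√71 = 0.8307.
SE(x̄₁ − x̄₂) = √(1.4444² + 0.8307²) = 1.6662 for independent samples with unequal variances.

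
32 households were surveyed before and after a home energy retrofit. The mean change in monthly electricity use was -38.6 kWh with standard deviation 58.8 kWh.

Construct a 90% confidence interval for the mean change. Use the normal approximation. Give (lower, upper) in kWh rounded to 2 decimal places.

Paired design: SE = s_d/√n = 58.8/√32 = 10.3945.
z* = 1.645; margin of error = 1.645 × 10.3945 = 17.0990.
-38.6 ± 17.0990 → (-55.70, -21.50).

(-55.70, -21.50)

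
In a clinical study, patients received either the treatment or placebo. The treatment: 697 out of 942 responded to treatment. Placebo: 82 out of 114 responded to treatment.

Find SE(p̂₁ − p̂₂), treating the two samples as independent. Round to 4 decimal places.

First, p̂₁ = 697/942 = 0.7399; p̂₂ = 82/114 = 0.7193.
The two standard errors are √(0.7399×0.2601/942) = 0.01429 and √(0.7193×0.2807/114) = 0.04208.
Because the samples are independent, SE_diff = √(0.01429² + 0.04208²) = 0.04444.

0.0444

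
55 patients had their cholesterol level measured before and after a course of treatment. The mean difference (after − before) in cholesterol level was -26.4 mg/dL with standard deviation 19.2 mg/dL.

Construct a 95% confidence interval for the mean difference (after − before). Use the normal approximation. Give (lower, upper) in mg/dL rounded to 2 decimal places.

This is a matched-pairs design, so SE = s_d/√n = 19.2/√55 = 2.5889.
Margin = 1.960 × 2.5889 = 5.0742; the interval is -26.4 ± 5.0742 = (-31.47, -21.33).

(-31.47, -21.33)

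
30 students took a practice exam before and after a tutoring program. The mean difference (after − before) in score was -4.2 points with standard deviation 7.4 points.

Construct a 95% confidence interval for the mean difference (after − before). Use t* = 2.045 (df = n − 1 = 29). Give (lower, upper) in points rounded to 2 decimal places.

(-6.96, -1.44)

Paired design: SE = s_d/√n = 7.4/√30 = 1.3510.
t* = 2.045; margin of error = 2.045 × 1.3510 = 2.7628.
-4.2 ± 2.7628 → (-6.96, -1.44).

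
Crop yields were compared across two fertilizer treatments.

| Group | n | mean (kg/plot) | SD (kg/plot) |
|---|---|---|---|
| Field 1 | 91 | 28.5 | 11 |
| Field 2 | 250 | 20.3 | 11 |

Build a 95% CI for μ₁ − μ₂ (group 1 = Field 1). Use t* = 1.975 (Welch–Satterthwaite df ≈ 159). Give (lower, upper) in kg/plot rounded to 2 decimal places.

(5.54, 10.86)

SE₁ = s₁/√n₁ = 11/√91 = 1.1531; SE₂ = 11/√250 = 0.6957.
Independent samples, unequal variances: SE_diff = √(SE₁² + SE₂²) = √(1.32963961 + 0.48399849) = 1.3467.
t* = 1.975, so margin of error = 1.975 × 1.3467 = 2.6597.
Difference in means = 28.5 − 20.3 = 8.2000.
8.2000 ± 2.6597 → (5.54, 10.86).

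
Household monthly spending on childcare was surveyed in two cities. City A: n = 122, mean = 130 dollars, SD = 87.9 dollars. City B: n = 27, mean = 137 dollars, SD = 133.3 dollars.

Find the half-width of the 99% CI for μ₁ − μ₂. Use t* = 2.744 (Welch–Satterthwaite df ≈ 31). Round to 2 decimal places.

SE₁ = s₁/√n₁ = 87.9/√122 = 7.9581; SE₂ = 133.3/√27 = 25.6536.
Independent samples, unequal variances: SE_diff = √(SE₁² + SE₂²) = √(63.33135561 + 658.10719296) = 26.8596.
t* = 2.744, so margin of error = 2.744 × 26.8596 = 73.7027.

73.70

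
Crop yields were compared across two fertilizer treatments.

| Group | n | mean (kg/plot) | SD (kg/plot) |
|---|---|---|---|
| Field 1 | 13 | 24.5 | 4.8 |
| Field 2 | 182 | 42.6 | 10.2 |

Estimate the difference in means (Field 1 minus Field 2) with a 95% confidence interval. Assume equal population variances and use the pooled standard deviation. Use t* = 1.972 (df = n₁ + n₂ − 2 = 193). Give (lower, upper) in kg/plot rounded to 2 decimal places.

Pooled variance s_p² = [12·4.8² + 181·10.2²] / (13+182−2) = 99.0037, so s_p = 9.9501.
SE_diff = s_p·√(1/n₁ + 1/n₂) = 9.9501·√(1/13 + 1/182) = 2.8565.
t* = 1.972; margin = 1.972 × 2.8565 = 5.6330.
Difference = 24.5 − 42.6 = -18.1000.
-18.1000 ± 5.6330 → (-23.73, -12.47).

(-23.73, -12.47)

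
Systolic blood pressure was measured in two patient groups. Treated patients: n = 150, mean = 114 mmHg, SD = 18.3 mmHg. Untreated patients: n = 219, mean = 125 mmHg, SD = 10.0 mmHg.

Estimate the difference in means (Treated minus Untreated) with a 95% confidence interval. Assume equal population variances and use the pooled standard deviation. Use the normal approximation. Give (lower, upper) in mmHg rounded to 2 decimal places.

(-13.90, -8.10)

Pooled variance s_p² = [149·18.3² + 218·10.0²] / (150+219−2) = 195.3641, so s_p = 13.9773.
SE_diff = s_p·√(1/n₁ + 1/n₂) = 13.9773·√(1/150 + 1/219) = 1.4814.
z* = 1.960; margin = 1.960 × 1.4814 = 2.9035.
Difference = 114 − 125 = -11.0000.
-11.0000 ± 2.9035 → (-13.90, -8.10).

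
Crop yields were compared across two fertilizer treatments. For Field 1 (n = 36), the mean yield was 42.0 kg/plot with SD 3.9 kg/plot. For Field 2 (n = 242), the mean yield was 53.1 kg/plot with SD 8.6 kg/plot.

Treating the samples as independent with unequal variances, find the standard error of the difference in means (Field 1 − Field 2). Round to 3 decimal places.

SE₁ = s₁/√n₁ = 3.9/√36 = 0.6500; SE₂ = 8.6/√242 = 0.5528.
Independent samples, unequal variances: SE_diff = √(SE₁² + SE₂²) = √(0.4225 + 0.30558784) = 0.8533.

0.853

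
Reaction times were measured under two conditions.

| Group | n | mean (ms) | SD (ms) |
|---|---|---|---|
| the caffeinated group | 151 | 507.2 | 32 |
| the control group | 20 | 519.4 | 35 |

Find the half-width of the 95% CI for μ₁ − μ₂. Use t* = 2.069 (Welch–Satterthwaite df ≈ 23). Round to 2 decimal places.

Standard errors of each mean: 32/√151 = 2.6041 and 35/√20 = 7.8262.
SE(x̄₁ − x̄₂) = √(2.6041² + 7.8262²) = 8.2481 for independent samples with unequal variances.
With t* = 2.069, the margin is 2.069 × 8.2481 = 17.0653.

17.07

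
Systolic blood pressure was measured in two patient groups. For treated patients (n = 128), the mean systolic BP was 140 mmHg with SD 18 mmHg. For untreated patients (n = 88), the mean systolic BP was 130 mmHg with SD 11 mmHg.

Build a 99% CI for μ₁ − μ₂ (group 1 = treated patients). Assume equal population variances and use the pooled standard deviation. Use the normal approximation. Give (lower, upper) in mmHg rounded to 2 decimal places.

s_p = √[((n₁−1)s₁² + (n₂−1)s₂²)/(n₁+n₂−2)] = √[(127·18² + 87·11²)/214] = 15.5394.
SE = 15.5394·√(1/128 + 1/88) = 2.1519.
With z* = 2.576, margin = 2.576 × 2.1519 = 5.5433.
x̄₁ − x̄₂ = 140 − 130 = 10.0000; interval 10.0000 ± 5.5433 = (4.46, 15.54).

(4.46, 15.54)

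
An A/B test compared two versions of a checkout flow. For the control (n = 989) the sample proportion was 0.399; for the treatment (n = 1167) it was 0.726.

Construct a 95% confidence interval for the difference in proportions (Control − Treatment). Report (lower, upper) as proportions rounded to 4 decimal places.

(-0.3668, -0.2872)

SE₁ = √(p̂₁(1−p̂₁)/n₁) = √(0.3990·0.6010/989) = 0.01557; SE₂ = √(0.7260·0.2740/1167) = 0.01306.
Independent samples: SE of the difference = √(SE₁² + SE₂²) = √(0.0002424249 + 0.0001705636) = 0.02032.
z* for 95% confidence is 1.960, so the margin of error is 1.960 × 0.02032 = 0.03983.
Point estimate p̂₁ − p̂₂ = 0.3990 − 0.7260 = -0.3270.
-0.3270 ± 0.03983 → (-0.3668, -0.2872).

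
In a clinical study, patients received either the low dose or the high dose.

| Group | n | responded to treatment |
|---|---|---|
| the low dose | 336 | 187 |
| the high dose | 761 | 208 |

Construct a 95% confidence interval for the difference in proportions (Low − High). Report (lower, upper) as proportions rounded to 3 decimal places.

(0.221, 0.345)

Sample proportions: 187/336 = 0.5565, 208/761 = 0.2733.
Each SE is √(p̂(1−p̂)/n): √(0.5565·0.4435/336) = 0.02710 and √(0.2733·0.7267/761) = 0.01615.
SE(p̂₁ − p̂₂) = √(SE₁² + SE₂²) = √(0.00073441 + 0.0002608225) = 0.03155, since the two samples are independent.
At 95% confidence z* = 1.960; margin = 1.960 × 0.03155 = 0.06184.
The difference is 0.5565 − 0.2733 = 0.2832, so the interval is 0.2832 ± 0.06184 = (0.221, 0.345).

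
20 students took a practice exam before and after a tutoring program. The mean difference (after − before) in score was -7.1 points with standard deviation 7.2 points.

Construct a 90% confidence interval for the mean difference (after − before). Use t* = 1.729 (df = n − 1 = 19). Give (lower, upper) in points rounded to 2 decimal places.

(-9.88, -4.32)

This is a matched-pairs design, so SE = s_d/√n = 7.2/√20 = 1.6100.
Margin = 1.729 × 1.6100 = 2.7837; the interval is -7.1 ± 2.7837 = (-9.88, -4.32).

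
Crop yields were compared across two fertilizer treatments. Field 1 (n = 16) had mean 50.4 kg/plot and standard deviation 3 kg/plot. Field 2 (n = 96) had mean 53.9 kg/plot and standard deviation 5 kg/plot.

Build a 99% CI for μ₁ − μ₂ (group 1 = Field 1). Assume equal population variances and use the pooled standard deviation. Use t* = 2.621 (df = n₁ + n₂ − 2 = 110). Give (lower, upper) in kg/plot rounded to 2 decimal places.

s_p = √[((n₁−1)s₁² + (n₂−1)s₂²)/(n₁+n₂−2)] = √[(15·3² + 95·5²)/110] = 4.7768.
SE = 4.7768·√(1/16 + 1/96) = 1.2899.
With t* = 2.621, margin = 2.621 × 1.2899 = 3.3808.
x̄₁ − x̄₂ = 50.4 − 53.9 = -3.5000; interval -3.5000 ± 3.3808 = (-6.88, -0.12).

(-6.88, -0.12)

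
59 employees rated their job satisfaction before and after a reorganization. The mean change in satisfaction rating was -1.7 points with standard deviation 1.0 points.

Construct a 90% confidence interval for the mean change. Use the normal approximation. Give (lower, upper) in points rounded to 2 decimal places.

(-1.91, -1.49)

This is a matched-pairs design, so SE = s_d/√n = 1.0/√59 = 0.1302.
Margin = 1.645 × 0.1302 = 0.2142; the interval is -1.7 ± 0.2142 = (-1.91, -1.49).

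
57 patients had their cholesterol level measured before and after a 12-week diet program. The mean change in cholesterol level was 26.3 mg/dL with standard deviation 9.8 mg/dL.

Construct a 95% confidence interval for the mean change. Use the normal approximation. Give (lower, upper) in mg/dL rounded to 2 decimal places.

(23.76, 28.84)

Paired design: SE = s_d/√n = 9.8/√57 = 1.2980.
z* = 1.960; margin of error = 1.960 × 1.2980 = 2.5441.
26.3 ± 2.5441 → (23.76, 28.84).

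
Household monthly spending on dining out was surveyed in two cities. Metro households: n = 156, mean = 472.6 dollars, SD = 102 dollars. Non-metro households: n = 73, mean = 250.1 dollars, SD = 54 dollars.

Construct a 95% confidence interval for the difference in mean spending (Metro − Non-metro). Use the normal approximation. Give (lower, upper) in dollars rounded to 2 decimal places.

SE₁ = s₁/√n₁ = 102/√156 = 8.1665; SE₂ = 54/√73 = 6.3202.
Independent samples, unequal variances: SE_diff = √(SE₁² + SE₂²) = √(66.69172225 + 39.94492804) = 10.3265.
z* = 1.960, so margin of error = 1.960 × 10.3265 = 20.2399.
Difference in means = 472.6 − 250.1 = 222.5000.
222.5000 ± 20.2399 → (202.26, 242.74).

(202.26, 242.74)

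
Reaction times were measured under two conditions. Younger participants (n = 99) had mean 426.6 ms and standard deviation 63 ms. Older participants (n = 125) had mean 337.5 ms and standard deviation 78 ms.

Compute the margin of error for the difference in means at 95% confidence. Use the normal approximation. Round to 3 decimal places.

18.466

Standard errors of each mean: 63/√99 = 6.3317 and 78/√125 = 6.9765.
SE(x̄₁ − x̄₂) = √(6.3317² + 6.9765²) = 9.4214 for independent samples with unequal variances.
With z* = 1.960, the margin is 1.960 × 9.4214 = 18.4659.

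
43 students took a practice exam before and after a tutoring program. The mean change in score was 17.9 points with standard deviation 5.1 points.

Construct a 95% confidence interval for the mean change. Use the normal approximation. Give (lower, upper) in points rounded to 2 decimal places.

(16.38, 19.42)

Paired design: SE = s_d/√n = 5.1/√43 = 0.7777.
z* = 1.960; margin of error = 1.960 × 0.7777 = 1.5243.
17.9 ± 1.5243 → (16.38, 19.42).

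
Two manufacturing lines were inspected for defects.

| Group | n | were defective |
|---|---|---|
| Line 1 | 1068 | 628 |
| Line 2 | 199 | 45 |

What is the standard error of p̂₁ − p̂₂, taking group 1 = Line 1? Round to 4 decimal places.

p̂₁ = 628/1068 = 0.5880 and p̂₂ = 45/199 = 0.2261.
SE₁ = √(p̂₁(1−p̂₁)/n₁) = √(0.5880·0.4120/1068) = 0.01506; SE₂ = √(0.2261·0.7739/199) = 0.02965.
Independent samples: SE of the difference = √(SE₁² + SE₂²) = √(0.0002268036 + 0.0008791225) = 0.03326.

0.0333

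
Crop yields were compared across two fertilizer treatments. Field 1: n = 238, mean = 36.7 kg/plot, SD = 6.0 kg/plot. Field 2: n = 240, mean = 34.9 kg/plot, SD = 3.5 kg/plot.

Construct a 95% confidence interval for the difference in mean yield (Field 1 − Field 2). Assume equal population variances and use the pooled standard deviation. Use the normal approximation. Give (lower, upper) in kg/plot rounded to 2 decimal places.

s_p = √[((n₁−1)s₁² + (n₂−1)s₂²)/(n₁+n₂−2)] = √[(237·6.0² + 239·3.5²)/476] = 4.9066.
SE = 4.9066·√(1/238 + 1/240) = 0.4488.
With z* = 1.960, margin = 1.960 × 0.4488 = 0.8796.
x̄₁ − x̄₂ = 36.7 − 34.9 = 1.8000; interval 1.8000 ± 0.8796 = (0.92, 2.68).

(0.92, 2.68)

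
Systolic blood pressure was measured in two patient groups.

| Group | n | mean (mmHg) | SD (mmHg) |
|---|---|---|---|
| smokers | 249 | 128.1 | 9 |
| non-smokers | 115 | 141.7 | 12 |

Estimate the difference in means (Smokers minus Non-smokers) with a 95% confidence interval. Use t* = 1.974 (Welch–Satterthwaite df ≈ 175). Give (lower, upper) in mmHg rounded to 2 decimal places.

(-16.08, -11.12)

SE₁ = s₁/√n₁ = 9/√249 = 0.5704; SE₂ = 12/√115 = 1.1190.
Independent samples, unequal variances: SE_diff = √(SE₁² + SE₂²) = √(0.32535616 + 1.252161) = 1.2560.
t* = 1.974, so margin of error = 1.974 × 1.2560 = 2.4793.
Difference in means = 128.1 − 141.7 = -13.6000.
-13.6000 ± 2.4793 → (-16.08, -11.12).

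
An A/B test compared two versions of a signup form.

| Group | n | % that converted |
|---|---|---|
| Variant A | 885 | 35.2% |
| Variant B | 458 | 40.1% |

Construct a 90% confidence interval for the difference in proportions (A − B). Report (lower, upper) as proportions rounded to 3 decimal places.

Each SE is √(p̂(1−p̂)/n): √(0.3520·0.6480/885) = 0.01605 and √(0.4010·0.5990/458) = 0.02290.
SE(p̂₁ − p̂₂) = √(SE₁² + SE₂²) = √(0.0002576025 + 0.00052441) = 0.02796, since the two samples are independent.
At 90% confidence z* = 1.645; margin = 1.645 × 0.02796 = 0.04599.
The difference is 0.3520 − 0.4010 = -0.0490, so the interval is -0.0490 ± 0.04599 = (-0.095, -0.003).

(-0.095, -0.003)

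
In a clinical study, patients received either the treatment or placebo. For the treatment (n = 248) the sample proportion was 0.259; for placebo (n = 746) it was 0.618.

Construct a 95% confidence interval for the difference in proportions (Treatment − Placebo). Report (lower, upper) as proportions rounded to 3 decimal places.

(-0.424, -0.294)

Each SE is √(p̂(1−p̂)/n): √(0.2590·0.7410/248) = 0.02782 and √(0.6180·0.3820/746) = 0.01779.
SE(p̂₁ − p̂₂) = √(SE₁² + SE₂²) = √(0.0007739524 + 0.0003164841) = 0.03302, since the two samples are independent.
At 95% confidence z* = 1.960; margin = 1.960 × 0.03302 = 0.06472.
The difference is 0.2590 − 0.6180 = -0.3590, so the interval is -0.3590 ± 0.06472 = (-0.424, -0.294).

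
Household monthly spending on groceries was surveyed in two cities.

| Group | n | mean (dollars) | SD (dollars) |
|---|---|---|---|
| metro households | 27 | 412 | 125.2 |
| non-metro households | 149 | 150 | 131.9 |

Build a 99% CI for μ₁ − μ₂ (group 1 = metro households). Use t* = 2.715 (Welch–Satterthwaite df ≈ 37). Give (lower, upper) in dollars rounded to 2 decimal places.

(190.31, 333.69)

Per-group SEs: s₁/√n₁ = 125.2/√27 = 24.0948, s₂/√n₂ = 131.9/√149 = 10.8057.
Unpooled SE of the difference: √(580.55938704 + 116.76315249) = 26.4069.
Margin of error = t* · SE = 2.715 × 26.4069 = 71.6947.
x̄₁ − x̄₂ = 412 − 150 = 262.0000.
CI: 262.0000 ± 71.6947 = (190.31, 333.69).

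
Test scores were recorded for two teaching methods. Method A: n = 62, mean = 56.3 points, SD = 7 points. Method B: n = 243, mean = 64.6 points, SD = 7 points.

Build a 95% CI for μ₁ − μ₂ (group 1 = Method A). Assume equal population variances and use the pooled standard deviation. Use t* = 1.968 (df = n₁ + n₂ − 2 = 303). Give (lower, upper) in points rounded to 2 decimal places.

(-10.26, -6.34)

s_p = √[((n₁−1)s₁² + (n₂−1)s₂²)/(n₁+n₂−2)] = √[(61·7² + 242·7²)/303] = 7.0000.
SE = 7.0000·√(1/62 + 1/243) = 0.9960.
With t* = 1.968, margin = 1.968 × 0.9960 = 1.9601.
x̄₁ − x̄₂ = 56.3 − 64.6 = -8.3000; interval -8.3000 ± 1.9601 = (-10.26, -6.34).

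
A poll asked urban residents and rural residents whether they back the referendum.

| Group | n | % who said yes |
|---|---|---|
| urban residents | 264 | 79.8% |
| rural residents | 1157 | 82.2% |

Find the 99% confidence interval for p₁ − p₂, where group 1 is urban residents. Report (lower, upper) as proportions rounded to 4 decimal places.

Each SE is √(p̂(1−p̂)/n): √(0.7980·0.2020/264) = 0.02471 and √(0.8220·0.1780/1157) = 0.01125.
SE(p̂₁ − p̂₂) = √(SE₁² + SE₂²) = √(0.0006105841 + 0.0001265625) = 0.02715, since the two samples are independent.
At 99% confidence z* = 2.576; margin = 2.576 × 0.02715 = 0.06994.
The difference is 0.7980 − 0.8220 = -0.0240, so the interval is -0.0240 ± 0.06994 = (-0.0939, 0.0459).

(-0.0939, 0.0459)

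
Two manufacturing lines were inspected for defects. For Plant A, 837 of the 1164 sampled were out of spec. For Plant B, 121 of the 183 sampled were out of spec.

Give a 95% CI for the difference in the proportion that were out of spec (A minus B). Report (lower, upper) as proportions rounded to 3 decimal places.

p̂₁ = 837/1164 = 0.7191 and p̂₂ = 121/183 = 0.6612.
SE₁ = √(p̂₁(1−p̂₁)/n₁) = √(0.7191·0.2809/1164) = 0.01317; SE₂ = √(0.6612·0.3388/183) = 0.03499.
Independent samples: SE of the difference = √(SE₁² + SE₂²) = √(0.0001734489 + 0.0012243001) = 0.03739.
z* for 95% confidence is 1.960, so the margin of error is 1.960 × 0.03739 = 0.07328.
Point estimate p̂₁ − p̂₂ = 0.7191 − 0.6612 = 0.0579.
0.0579 ± 0.07328 → (-0.015, 0.131).

(-0.015, 0.131)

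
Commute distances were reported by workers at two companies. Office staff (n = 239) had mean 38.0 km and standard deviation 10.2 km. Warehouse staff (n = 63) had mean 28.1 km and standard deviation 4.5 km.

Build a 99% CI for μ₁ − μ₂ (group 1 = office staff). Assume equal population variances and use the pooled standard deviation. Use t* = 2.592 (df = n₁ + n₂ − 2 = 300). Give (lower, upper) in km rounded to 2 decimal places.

Pooled variance s_p² = [238·10.2² + 62·4.5²] / (239+63−2) = 86.7234, so s_p = 9.3125.
SE_diff = s_p·√(1/n₁ + 1/n₂) = 9.3125·√(1/239 + 1/63) = 1.3189.
t* = 2.592; margin = 2.592 × 1.3189 = 3.4186.
Difference = 38.0 − 28.1 = 9.9000.
9.9000 ± 3.4186 → (6.48, 13.32).

(6.48, 13.32)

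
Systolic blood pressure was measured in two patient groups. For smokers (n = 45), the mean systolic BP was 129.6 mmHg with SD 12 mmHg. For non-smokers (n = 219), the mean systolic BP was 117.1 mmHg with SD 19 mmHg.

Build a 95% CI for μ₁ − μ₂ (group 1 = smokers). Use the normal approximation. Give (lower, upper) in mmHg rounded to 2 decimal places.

SE₁ = s₁/√n₁ = 12/√45 = 1.7889; SE₂ = 19/√219 = 1.2839.
Independent samples, unequal variances: SE_diff = √(SE₁² + SE₂²) = √(3.20016321 + 1.64839921) = 2.2019.
z* = 1.960, so margin of error = 1.960 × 2.2019 = 4.3157.
Difference in means = 129.6 − 117.1 = 12.5000.
12.5000 ± 4.3157 → (8.18, 16.82).

(8.18, 16.82)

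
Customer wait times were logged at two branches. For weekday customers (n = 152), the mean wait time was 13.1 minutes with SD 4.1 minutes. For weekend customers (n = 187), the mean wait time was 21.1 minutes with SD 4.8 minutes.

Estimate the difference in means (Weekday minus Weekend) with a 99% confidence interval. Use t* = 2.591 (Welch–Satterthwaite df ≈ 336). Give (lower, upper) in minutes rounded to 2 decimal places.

Per-group SEs: s₁/√n₁ = 4.1/√152 = 0.3326, s₂/√n₂ = 4.8/√187 = 0.3510.
Unpooled SE of the difference: √(0.11062276 + 0.123201) = 0.4836.
Margin of error = t* · SE = 2.591 × 0.4836 = 1.2530.
x̄₁ − x̄₂ = 13.1 − 21.1 = -8.0000.
CI: -8.0000 ± 1.2530 = (-9.25, -6.75).

(-9.25, -6.75)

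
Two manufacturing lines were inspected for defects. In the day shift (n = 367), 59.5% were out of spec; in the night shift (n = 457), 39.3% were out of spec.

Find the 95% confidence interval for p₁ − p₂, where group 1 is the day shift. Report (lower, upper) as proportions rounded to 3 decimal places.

(0.135, 0.269)

SE₁ = √(p̂₁(1−p̂₁)/n₁) = √(0.5950·0.4050/367) = 0.02562; SE₂ = √(0.3930·0.6070/457) = 0.02285.
Independent samples: SE of the difference = √(SE₁² + SE₂²) = √(0.0006563844 + 0.0005221225) = 0.03433.
z* for 95% confidence is 1.960, so the margin of error is 1.960 × 0.03433 = 0.06729.
Point estimate p̂₁ − p̂₂ = 0.5950 − 0.3930 = 0.2020.
0.2020 ± 0.06729 → (0.135, 0.269).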